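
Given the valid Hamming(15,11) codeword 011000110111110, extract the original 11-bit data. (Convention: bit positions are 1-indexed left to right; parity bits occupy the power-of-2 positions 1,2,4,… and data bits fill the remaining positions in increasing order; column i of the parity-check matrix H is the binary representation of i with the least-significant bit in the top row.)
Parity bits occupy power-of-2 positions; data bits are at positions {3,5,6,7,9,10,11,12,13,14,15} (1-indexed).
Extract: c[3]=1 c[5]=0 c[6]=0 c[7]=1 c[9]=0 c[10]=1 c[11]=1 c[12]=1 c[13]=1 c[14]=1 c[15]=0
Data = 10010111110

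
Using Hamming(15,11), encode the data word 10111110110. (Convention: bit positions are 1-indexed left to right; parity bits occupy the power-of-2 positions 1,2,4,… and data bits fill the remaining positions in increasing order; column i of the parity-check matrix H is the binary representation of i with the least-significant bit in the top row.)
Codeword c = d · G (mod 2), d = 10111110110:
  c[0] = d·G[:,0] = (10111110110)·(11011010101) mod 2 = 1+0+0+1+1+0+1+0+1+0+0 mod 2 = 1
  c[1] = d·G[:,1] = (10111110110)·(10110110011) mod 2 = 1+0+1+1+0+1+1+0+0+1+0 mod 2 = 0
  c[2] = d·G[:,2] = (10111110110)·(10000000000) mod 2 = 1+0+0+0+0+0+0+0+0+0+0 mod 2 = 1
  c[3] = d·G[:,3] = (10111110110)·(01110001111) mod 2 = 0+0+1+1+0+0+0+0+1+1+0 mod 2 = 0
  c[4] = d·G[:,4] = (10111110110)·(01000000000) mod 2 = 0+0+0+0+0+0+0+0+0+0+0 mod 2 = 0
  c[5] = d·G[:,5] = (10111110110)·(00100000000) mod 2 = 0+0+1+0+0+0+0+0+0+0+0 mod 2 = 1
  c[6] = d·G[:,6] = (10111110110)·(00010000000) mod 2 = 0+0+0+1+0+0+0+0+0+0+0 mod 2 = 1
  c[7] = d·G[:,7] = (10111110110)·(00001111111) mod 2 = 0+0+0+0+1+1+1+0+1+1+0 mod 2 = 1
  c[8] = d·G[:,8] = (10111110110)·(00001000000) mod 2 = 0+0+0+0+1+0+0+0+0+0+0 mod 2 = 1
  c[9] = d·G[:,9] = (10111110110)·(00000100000) mod 2 = 0+0+0+0+0+1+0+0+0+0+0 mod 2 = 1
  c[10] = d·G[:,10] = (10111110110)·(00000010000) mod 2 = 0+0+0+0+0+0+1+0+0+0+0 mod 2 = 1
  c[11] = d·G[:,11] = (10111110110)·(00000001000) mod 2 = 0+0+0+0+0+0+0+0+0+0+0 mod 2 = 0
  c[12] = d·G[:,12] = (10111110110)·(00000000100) mod 2 = 0+0+0+0+0+0+0+0+1+0+0 mod 2 = 1
  c[13] = d·G[:,13] = (10111110110)·(00000000010) mod 2 = 0+0+0+0+0+0+0+0+0+1+0 mod 2 = 1
  c[14] = d·G[:,14] = (10111110110)·(00000000001) mod 2 = 0+0+0+0+0+0+0+0+0+0+0 mod 2 = 0
Codeword = 101001111110110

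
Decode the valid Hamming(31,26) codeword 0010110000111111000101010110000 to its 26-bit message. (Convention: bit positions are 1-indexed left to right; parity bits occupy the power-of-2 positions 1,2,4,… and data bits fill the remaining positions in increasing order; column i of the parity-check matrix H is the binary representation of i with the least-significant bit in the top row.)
Parity bits occupy power-of-2 positions; data bits are at positions {3,5,6,7,9,10,11,12,13,14,15,17,18,19,20,21,22,23,24,25,26,27,28,29,30,31} (1-indexed).
Extract: c[3]=1 c[5]=1 c[6]=1 c[7]=0 c[9]=0 c[10]=0 c[11]=1 c[12]=1 c[13]=1 c[14]=1 c[15]=1 c[17]=0 c[18]=0 c[19]=0 c[20]=1 c[21]=0 c[22]=1 c[23]=0 c[24]=1 c[25]=0 c[26]=1 c[27]=1 c[28]=0 c[29]=0 c[30]=0 c[31]=0
Data = 11100011111000101010110000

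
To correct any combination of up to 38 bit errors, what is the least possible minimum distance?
Correcting t errors requires d_min ≥ 2t + 1 = 2·38 + 1 = 77.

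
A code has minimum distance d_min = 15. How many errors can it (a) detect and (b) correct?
(a) Detection requires d_min ≥ e+1, so e ≤ d_min − 1 = 14.
(b) Correction requires d_min ≥ 2t+1, so t ≤ ⌊(d_min − 1)/2⌋ = ⌊14/2⌋ = 7.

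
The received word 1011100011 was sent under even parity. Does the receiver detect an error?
Sum of received bits: 1+0+1+1+1+0+0+0+1+1 = 6; 6 mod 2 = 0. Result is 0 → no error detected.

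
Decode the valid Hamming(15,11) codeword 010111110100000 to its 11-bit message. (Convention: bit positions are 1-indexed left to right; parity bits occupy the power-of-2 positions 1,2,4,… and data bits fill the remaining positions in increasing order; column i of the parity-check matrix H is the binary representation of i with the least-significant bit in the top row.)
Parity bits occupy power-of-2 positions; data bits are at positions {3,5,6,7,9,10,11,12,13,14,15} (1-indexed).
Extract: c[3]=0 c[5]=1 c[6]=1 c[7]=1 c[9]=0 c[10]=1 c[11]=0 c[12]=0 c[13]=0 c[14]=0 c[15]=0
Data = 01110100000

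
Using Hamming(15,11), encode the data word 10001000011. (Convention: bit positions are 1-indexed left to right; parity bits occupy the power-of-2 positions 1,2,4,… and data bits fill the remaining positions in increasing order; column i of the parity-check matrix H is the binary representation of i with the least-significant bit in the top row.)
Codeword c = d · G (mod 2), d = 10001000011:
  c[0] = d·G[:,0] = (10001000011)·(11011010101) mod 2 = 1+0+0+0+1+0+0+0+0+0+1 mod 2 = 1
  c[1] = d·G[:,1] = (10001000011)·(10110110011) mod 2 = 1+0+0+0+0+0+0+0+0+1+1 mod 2 = 1
  c[2] = d·G[:,2] = (10001000011)·(10000000000) mod 2 = 1+0+0+0+0+0+0+0+0+0+0 mod 2 = 1
  c[3] = d·G[:,3] = (10001000011)·(01110001111) mod 2 = 0+0+0+0+0+0+0+0+0+1+1 mod 2 = 0
  c[4] = d·G[:,4] = (10001000011)·(01000000000) mod 2 = 0+0+0+0+0+0+0+0+0+0+0 mod 2 = 0
  c[5] = d·G[:,5] = (10001000011)·(00100000000) mod 2 = 0+0+0+0+0+0+0+0+0+0+0 mod 2 = 0
  c[6] = d·G[:,6] = (10001000011)·(00010000000) mod 2 = 0+0+0+0+0+0+0+0+0+0+0 mod 2 = 0
  c[7] = d·G[:,7] = (10001000011)·(00001111111) mod 2 = 0+0+0+0+1+0+0+0+0+1+1 mod 2 = 1
  c[8] = d·G[:,8] = (10001000011)·(00001000000) mod 2 = 0+0+0+0+1+0+0+0+0+0+0 mod 2 = 1
  c[9] = d·G[:,9] = (10001000011)·(00000100000) mod 2 = 0+0+0+0+0+0+0+0+0+0+0 mod 2 = 0
  c[10] = d·G[:,10] = (10001000011)·(00000010000) mod 2 = 0+0+0+0+0+0+0+0+0+0+0 mod 2 = 0
  c[11] = d·G[:,11] = (10001000011)·(00000001000) mod 2 = 0+0+0+0+0+0+0+0+0+0+0 mod 2 = 0
  c[12] = d·G[:,12] = (10001000011)·(00000000100) mod 2 = 0+0+0+0+0+0+0+0+0+0+0 mod 2 = 0
  c[13] = d·G[:,13] = (10001000011)·(00000000010) mod 2 = 0+0+0+0+0+0+0+0+0+1+0 mod 2 = 1
  c[14] = d·G[:,14] = (10001000011)·(00000000001) mod 2 = 0+0+0+0+0+0+0+0+0+0+1 mod 2 = 1
Codeword = 111000011000011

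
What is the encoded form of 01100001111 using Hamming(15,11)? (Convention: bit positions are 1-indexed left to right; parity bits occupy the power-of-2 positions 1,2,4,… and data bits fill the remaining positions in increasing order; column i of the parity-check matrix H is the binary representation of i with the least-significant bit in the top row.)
Codeword c = d · G (mod 2), d = 01100001111:
  c[0] = d·G[:,0] = (01100001111)·(11011010101) mod 2 = 0+1+0+0+0+0+0+0+1+0+1 mod 2 = 1
  c[1] = d·G[:,1] = (01100001111)·(10110110011) mod 2 = 0+0+1+0+0+0+0+0+0+1+1 mod 2 = 1
  c[2] = d·G[:,2] = (01100001111)·(10000000000) mod 2 = 0+0+0+0+0+0+0+0+0+0+0 mod 2 = 0
  c[3] = d·G[:,3] = (01100001111)·(01110001111) mod 2 = 0+1+1+0+0+0+0+1+1+1+1 mod 2 = 0
  c[4] = d·G[:,4] = (01100001111)·(01000000000) mod 2 = 0+1+0+0+0+0+0+0+0+0+0 mod 2 = 1
  c[5] = d·G[:,5] = (01100001111)·(00100000000) mod 2 = 0+0+1+0+0+0+0+0+0+0+0 mod 2 = 1
  c[6] = d·G[:,6] = (01100001111)·(00010000000) mod 2 = 0+0+0+0+0+0+0+0+0+0+0 mod 2 = 0
  c[7] = d·G[:,7] = (01100001111)·(00001111111) mod 2 = 0+0+0+0+0+0+0+1+1+1+1 mod 2 = 0
  c[8] = d·G[:,8] = (01100001111)·(00001000000) mod 2 = 0+0+0+0+0+0+0+0+0+0+0 mod 2 = 0
  c[9] = d·G[:,9] = (01100001111)·(00000100000) mod 2 = 0+0+0+0+0+0+0+0+0+0+0 mod 2 = 0
  c[10] = d·G[:,10] = (01100001111)·(00000010000) mod 2 = 0+0+0+0+0+0+0+0+0+0+0 mod 2 = 0
  c[11] = d·G[:,11] = (01100001111)·(00000001000) mod 2 = 0+0+0+0+0+0+0+1+0+0+0 mod 2 = 1
  c[12] = d·G[:,12] = (01100001111)·(00000000100) mod 2 = 0+0+0+0+0+0+0+0+1+0+0 mod 2 = 1
  c[13] = d·G[:,13] = (01100001111)·(00000000010) mod 2 = 0+0+0+0+0+0+0+0+0+1+0 mod 2 = 1
  c[14] = d·G[:,14] = (01100001111)·(00000000001) mod 2 = 0+0+0+0+0+0+0+0+0+0+1 mod 2 = 1
Codeword = 110011000001111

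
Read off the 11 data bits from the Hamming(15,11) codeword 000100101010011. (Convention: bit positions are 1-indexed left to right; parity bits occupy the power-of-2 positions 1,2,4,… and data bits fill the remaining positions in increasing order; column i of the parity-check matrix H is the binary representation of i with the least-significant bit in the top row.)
Parity bits occupy power-of-2 positions; data bits are at positions {3,5,6,7,9,10,11,12,13,14,15} (1-indexed).
Extract: c[3]=0 c[5]=0 c[6]=0 c[7]=1 c[9]=1 c[10]=0 c[11]=1 c[12]=0 c[13]=0 c[14]=1 c[15]=1
Data = 00011010011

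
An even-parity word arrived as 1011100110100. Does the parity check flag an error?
Sum of received bits: 1+0+1+1+1+0+0+1+1+0+1+0+0 = 7; 7 mod 2 = 1. Result is 1 ≠ 0 → error detected.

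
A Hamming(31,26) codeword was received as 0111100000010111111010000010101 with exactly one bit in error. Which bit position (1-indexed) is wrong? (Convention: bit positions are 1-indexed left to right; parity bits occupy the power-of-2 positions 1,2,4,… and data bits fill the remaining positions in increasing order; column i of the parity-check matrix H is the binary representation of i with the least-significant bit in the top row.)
Syndrome s = H · r^T (mod 2), r = 0111100000010111111010000010101:
  s[0] = (1010101010101010101010101010101)·(0111100000010111111010000010101) mod 2 = 0+0+1+0+1+0+0+0+0+0+0+0+0+0+1+0+1+0+1+0+1+0+0+0+0+0+1+0+1+0+1 mod 2 = 1
  s[1] = (0110011001100110011001100110011)·(0111100000010111111010000010101) mod 2 = 0+1+1+0+0+0+0+0+0+0+0+0+0+1+1+0+0+1+1+0+0+0+0+0+0+0+1+0+0+0+1 mod 2 = 0
  s[2] = (0001111000011110000111100001111)·(0111100000010111111010000010101) mod 2 = 0+0+0+1+1+0+0+0+0+0+0+1+0+1+1+0+0+0+0+0+1+0+0+0+0+0+0+0+1+0+1 mod 2 = 0
  s[3] = (0000000111111110000000011111111)·(0111100000010111111010000010101) mod 2 = 0+0+0+0+0+0+0+0+0+0+0+1+0+1+1+0+0+0+0+0+0+0+0+0+0+0+1+0+1+0+1 mod 2 = 0
  s[4] = (0000000000000001111111111111111)·(0111100000010111111010000010101) mod 2 = 0+0+0+0+0+0+0+0+0+0+0+0+0+0+0+1+1+1+1+0+1+0+0+0+0+0+1+0+1+0+1 mod 2 = 0
Syndrome = 10000
Column i of H is the binary representation of i, so the syndrome is the binary index of the flipped bit.
Read s = 10000 with s[0] as LSB: 1·2^0 + 0·2^1 + 0·2^2 + 0·2^3 + 0·2^4 = 1.
Error is at bit position 1.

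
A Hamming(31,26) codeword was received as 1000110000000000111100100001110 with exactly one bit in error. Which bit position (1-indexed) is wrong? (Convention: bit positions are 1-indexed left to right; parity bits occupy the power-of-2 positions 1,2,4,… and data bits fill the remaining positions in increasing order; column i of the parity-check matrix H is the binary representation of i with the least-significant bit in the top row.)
Syndrome s = H · r^T (mod 2), r = 1000110000000000111100100001110:
  s[0] = (1010101010101010101010101010101)·(1000110000000000111100100001110) mod 2 = 1+0+0+0+1+0+0+0+0+0+0+0+0+0+0+0+1+0+1+0+0+0+1+0+0+0+0+0+1+0+0 mod 2 = 0
  s[1] = (0110011001100110011001100110011)·(1000110000000000111100100001110) mod 2 = 0+0+0+0+0+1+0+0+0+0+0+0+0+0+0+0+0+1+1+0+0+0+1+0+0+0+0+0+0+1+0 mod 2 = 1
  s[2] = (0001111000011110000111100001111)·(1000110000000000111100100001110) mod 2 = 0+0+0+0+1+1+0+0+0+0+0+0+0+0+0+0+0+0+0+1+0+0+1+0+0+0+0+1+1+1+0 mod 2 = 1
  s[3] = (0000000111111110000000011111111)·(1000110000000000111100100001110) mod 2 = 0+0+0+0+0+0+0+0+0+0+0+0+0+0+0+0+0+0+0+0+0+0+0+0+0+0+0+1+1+1+0 mod 2 = 1
  s[4] = (0000000000000001111111111111111)·(1000110000000000111100100001110) mod 2 = 0+0+0+0+0+0+0+0+0+0+0+0+0+0+0+0+1+1+1+1+0+0+1+0+0+0+0+1+1+1+0 mod 2 = 0
Syndrome = 01110
Column i of H is the binary representation of i, so the syndrome is the binary index of the flipped bit.
Read s = 01110 with s[0] as LSB: 0·2^0 + 1·2^1 + 1·2^2 + 1·2^3 + 0·2^4 = 14.
Error is at bit position 14.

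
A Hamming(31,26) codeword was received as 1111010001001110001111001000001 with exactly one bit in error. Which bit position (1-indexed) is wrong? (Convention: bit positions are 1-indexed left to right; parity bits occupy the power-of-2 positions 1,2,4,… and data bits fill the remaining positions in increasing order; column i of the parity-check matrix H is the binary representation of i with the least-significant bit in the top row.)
Syndrome s = H · r^T (mod 2), r = 1111010001001110001111001000001:
  s[0] = (1010101010101010101010101010101)·(1111010001001110001111001000001) mod 2 = 1+0+1+0+0+0+0+0+0+0+0+0+1+0+1+0+0+0+1+0+1+0+0+0+1+0+0+0+0+0+1 mod 2 = 0
  s[1] = (0110011001100110011001100110011)·(1111010001001110001111001000001) mod 2 = 0+1+1+0+0+1+0+0+0+1+0+0+0+1+1+0+0+0+1+0+0+1+0+0+0+0+0+0+0+0+1 mod 2 = 1
  s[2] = (0001111000011110000111100001111)·(1111010001001110001111001000001) mod 2 = 0+0+0+1+0+1+0+0+0+0+0+0+1+1+1+0+0+0+0+1+1+1+0+0+0+0+0+0+0+0+1 mod 2 = 1
  s[3] = (0000000111111110000000011111111)·(1111010001001110001111001000001) mod 2 = 0+0+0+0+0+0+0+0+0+1+0+0+1+1+1+0+0+0+0+0+0+0+0+0+1+0+0+0+0+0+1 mod 2 = 0
  s[4] = (0000000000000001111111111111111)·(1111010001001110001111001000001) mod 2 = 0+0+0+0+0+0+0+0+0+0+0+0+0+0+0+0+0+0+1+1+1+1+0+0+1+0+0+0+0+0+1 mod 2 = 0
Syndrome = 01100
Column i of H is the binary representation of i, so the syndrome is the binary index of the flipped bit.
Read s = 01100 with s[0] as LSB: 0·2^0 + 1·2^1 + 1·2^2 + 0·2^3 + 0·2^4 = 6.
Error is at bit position 6.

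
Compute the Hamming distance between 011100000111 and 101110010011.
XOR = 110010010100, count of 1s = 5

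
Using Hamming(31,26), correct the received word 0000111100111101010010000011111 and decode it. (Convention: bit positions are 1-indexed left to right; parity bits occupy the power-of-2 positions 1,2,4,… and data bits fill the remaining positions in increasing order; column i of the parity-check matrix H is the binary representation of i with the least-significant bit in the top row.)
Syndrome s = H · r^T (mod 2), r = 0000111100111101010010000011111:
  s[0] = (1010101010101010101010101010101)·(0000111100111101010010000011111) mod 2 = 0+0+0+0+1+0+1+0+0+0+1+0+1+0+0+0+0+0+0+0+1+0+0+0+0+0+1+0+1+0+1 mod 2 = 0
  s[1] = (0110011001100110011001100110011)·(0000111100111101010010000011111) mod 2 = 0+0+0+0+0+1+1+0+0+0+1+0+0+1+0+0+0+1+0+0+0+0+0+0+0+0+1+0+0+1+1 mod 2 = 0
  s[2] = (0001111000011110000111100001111)·(0000111100111101010010000011111) mod 2 = 0+0+0+0+1+1+1+0+0+0+0+1+1+1+0+0+0+0+0+0+1+0+0+0+0+0+0+1+1+1+1 mod 2 = 1
  s[3] = (0000000111111110000000011111111)·(0000111100111101010010000011111) mod 2 = 0+0+0+0+0+0+0+1+0+0+1+1+1+1+0+0+0+0+0+0+0+0+0+0+0+0+1+1+1+1+1 mod 2 = 0
  s[4] = (0000000000000001111111111111111)·(0000111100111101010010000011111) mod 2 = 0+0+0+0+0+0+0+0+0+0+0+0+0+0+0+1+0+1+0+0+1+0+0+0+0+0+1+1+1+1+1 mod 2 = 0
Syndrome = 00100
Column 4 of H equals this syndrome → error at bit 4 (1-indexed).
Flip bit 4: 0000111100111101010010000011111 → 0001111100111101010010000011111
Extract data bits at positions {3,5,6,7,9,10,11,12,13,14,15,17,18,19,20,21,22,23,24,25,26,27,28,29,30,31}: 01110011110010010000011111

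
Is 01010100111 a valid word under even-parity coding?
Sum of all bits: 0+1+0+1+0+1+0+0+1+1+1 = 6; 6 mod 2 = 0. Result is 0 → valid parity.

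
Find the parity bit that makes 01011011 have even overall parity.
Sum of data bits: 0+1+0+1+1+0+1+1 = 5.
5 mod 2 = 1, so parity bit = 1.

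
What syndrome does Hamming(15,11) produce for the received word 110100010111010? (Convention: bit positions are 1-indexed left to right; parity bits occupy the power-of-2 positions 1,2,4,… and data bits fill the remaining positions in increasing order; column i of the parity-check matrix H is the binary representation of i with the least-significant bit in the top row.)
Syndrome s = H · r^T (mod 2), r = 110100010111010:
  s[0] = (101010101010101)·(110100010111010) mod 2 = 1+0+0+0+0+0+0+0+0+0+1+0+0+0+0 mod 2 = 0
  s[1] = (011001100110011)·(110100010111010) mod 2 = 0+1+0+0+0+0+0+0+0+1+1+0+0+1+0 mod 2 = 0
  s[2] = (000111100001111)·(110100010111010) mod 2 = 0+0+0+1+0+0+0+0+0+0+0+1+0+1+0 mod 2 = 1
  s[3] = (000000011111111)·(110100010111010) mod 2 = 0+0+0+0+0+0+0+1+0+1+1+1+0+1+0 mod 2 = 1
Syndrome = 0011
Non-zero syndrome: error at position 12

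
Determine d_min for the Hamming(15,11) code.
d_min = 3 (every single-error-correcting Hamming code has d_min = 3).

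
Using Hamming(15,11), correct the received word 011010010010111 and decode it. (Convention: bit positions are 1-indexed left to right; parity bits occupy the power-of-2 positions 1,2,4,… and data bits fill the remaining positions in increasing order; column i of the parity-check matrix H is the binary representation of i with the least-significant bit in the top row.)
Syndrome s = H · r^T (mod 2), r = 011010010010111:
  s[0] = (101010101010101)·(011010010010111) mod 2 = 0+0+1+0+1+0+0+0+0+0+1+0+1+0+1 mod 2 = 1
  s[1] = (011001100110011)·(011010010010111) mod 2 = 0+1+1+0+0+0+0+0+0+0+1+0+0+1+1 mod 2 = 1
  s[2] = (000111100001111)·(011010010010111) mod 2 = 0+0+0+0+1+0+0+0+0+0+0+0+1+1+1 mod 2 = 0
  s[3] = (000000011111111)·(011010010010111) mod 2 = 0+0+0+0+0+0+0+1+0+0+1+0+1+1+1 mod 2 = 1
Syndrome = 1101
Column 11 of H equals this syndrome → error at bit 11 (1-indexed).
Flip bit 11: 011010010010111 → 011010010000111
Extract data bits at positions {3,5,6,7,9,10,11,12,13,14,15}: 11000000111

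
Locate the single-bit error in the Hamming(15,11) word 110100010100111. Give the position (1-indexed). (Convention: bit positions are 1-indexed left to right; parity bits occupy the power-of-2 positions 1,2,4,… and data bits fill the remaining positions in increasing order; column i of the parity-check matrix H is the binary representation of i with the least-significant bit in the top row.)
Syndrome s = H · r^T (mod 2), r = 110100010100111:
  s[0] = (101010101010101)·(110100010100111) mod 2 = 1+0+0+0+0+0+0+0+0+0+0+0+1+0+1 mod 2 = 1
  s[1] = (011001100110011)·(110100010100111) mod 2 = 0+1+0+0+0+0+0+0+0+1+0+0+0+1+1 mod 2 = 0
  s[2] = (000111100001111)·(110100010100111) mod 2 = 0+0+0+1+0+0+0+0+0+0+0+0+1+1+1 mod 2 = 0
  s[3] = (000000011111111)·(110100010100111) mod 2 = 0+0+0+0+0+0+0+1+0+1+0+0+1+1+1 mod 2 = 1
Syndrome = 1001
Column i of H is the binary representation of i, so the syndrome is the binary index of the flipped bit.
Read s = 1001 with s[0] as LSB: 1·2^0 + 0·2^1 + 0·2^2 + 1·2^3 = 9.
Error is at bit position 9.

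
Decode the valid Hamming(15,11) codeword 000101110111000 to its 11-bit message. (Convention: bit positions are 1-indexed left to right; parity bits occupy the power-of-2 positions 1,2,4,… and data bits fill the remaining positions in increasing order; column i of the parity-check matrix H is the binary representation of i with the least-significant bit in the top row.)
Parity bits occupy power-of-2 positions; data bits are at positions {3,5,6,7,9,10,11,12,13,14,15} (1-indexed).
Extract: c[3]=0 c[5]=0 c[6]=1 c[7]=1 c[9]=0 c[10]=1 c[11]=1 c[12]=1 c[13]=0 c[14]=0 c[15]=0
Data = 00110111000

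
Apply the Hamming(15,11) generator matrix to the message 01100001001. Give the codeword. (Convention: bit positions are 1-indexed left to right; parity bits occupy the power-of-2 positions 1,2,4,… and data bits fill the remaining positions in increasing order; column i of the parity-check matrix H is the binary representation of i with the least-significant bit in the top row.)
Codeword c = d · G (mod 2), d = 01100001001:
  c[0] = d·G[:,0] = (01100001001)·(11011010101) mod 2 = 0+1+0+0+0+0+0+0+0+0+1 mod 2 = 0
  c[1] = d·G[:,1] = (01100001001)·(10110110011) mod 2 = 0+0+1+0+0+0+0+0+0+0+1 mod 2 = 0
  c[2] = d·G[:,2] = (01100001001)·(10000000000) mod 2 = 0+0+0+0+0+0+0+0+0+0+0 mod 2 = 0
  c[3] = d·G[:,3] = (01100001001)·(01110001111) mod 2 = 0+1+1+0+0+0+0+1+0+0+1 mod 2 = 0
  c[4] = d·G[:,4] = (01100001001)·(01000000000) mod 2 = 0+1+0+0+0+0+0+0+0+0+0 mod 2 = 1
  c[5] = d·G[:,5] = (01100001001)·(00100000000) mod 2 = 0+0+1+0+0+0+0+0+0+0+0 mod 2 = 1
  c[6] = d·G[:,6] = (01100001001)·(00010000000) mod 2 = 0+0+0+0+0+0+0+0+0+0+0 mod 2 = 0
  c[7] = d·G[:,7] = (01100001001)·(00001111111) mod 2 = 0+0+0+0+0+0+0+1+0+0+1 mod 2 = 0
  c[8] = d·G[:,8] = (01100001001)·(00001000000) mod 2 = 0+0+0+0+0+0+0+0+0+0+0 mod 2 = 0
  c[9] = d·G[:,9] = (01100001001)·(00000100000) mod 2 = 0+0+0+0+0+0+0+0+0+0+0 mod 2 = 0
  c[10] = d·G[:,10] = (01100001001)·(00000010000) mod 2 = 0+0+0+0+0+0+0+0+0+0+0 mod 2 = 0
  c[11] = d·G[:,11] = (01100001001)·(00000001000) mod 2 = 0+0+0+0+0+0+0+1+0+0+0 mod 2 = 1
  c[12] = d·G[:,12] = (01100001001)·(00000000100) mod 2 = 0+0+0+0+0+0+0+0+0+0+0 mod 2 = 0
  c[13] = d·G[:,13] = (01100001001)·(00000000010) mod 2 = 0+0+0+0+0+0+0+0+0+0+0 mod 2 = 0
  c[14] = d·G[:,14] = (01100001001)·(00000000001) mod 2 = 0+0+0+0+0+0+0+0+0+0+1 mod 2 = 1
Codeword = 000011000001001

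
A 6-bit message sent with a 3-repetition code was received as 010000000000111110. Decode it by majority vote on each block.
Split into 3-bit blocks and majority-vote each:
  block 1 = 010: 1 ones, 2 zeros → 0
  block 2 = 000: 0 ones, 3 zeros → 0
  block 3 = 000: 0 ones, 3 zeros → 0
  block 4 = 000: 0 ones, 3 zeros → 0
  block 5 = 111: 3 ones, 0 zeros → 1
  block 6 = 110: 2 ones, 1 zeros → 1
Decoded = 000011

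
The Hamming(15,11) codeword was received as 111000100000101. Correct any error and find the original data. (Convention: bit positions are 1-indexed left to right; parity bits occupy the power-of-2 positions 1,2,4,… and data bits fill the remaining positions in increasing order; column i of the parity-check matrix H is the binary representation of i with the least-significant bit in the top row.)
Syndrome s = H · r^T (mod 2), r = 111000100000101:
  s[0] = (101010101010101)·(111000100000101) mod 2 = 1+0+1+0+0+0+1+0+0+0+0+0+1+0+1 mod 2 = 1
  s[1] = (011001100110011)·(111000100000101) mod 2 = 0+1+1+0+0+0+1+0+0+0+0+0+0+0+1 mod 2 = 0
  s[2] = (000111100001111)·(111000100000101) mod 2 = 0+0+0+0+0+0+1+0+0+0+0+0+1+0+1 mod 2 = 1
  s[3] = (000000011111111)·(111000100000101) mod 2 = 0+0+0+0+0+0+0+0+0+0+0+0+1+0+1 mod 2 = 0
Syndrome = 1010
Column 5 of H equals this syndrome → error at bit 5 (1-indexed).
Flip bit 5: 111000100000101 → 111010100000101
Extract data bits at positions {3,5,6,7,9,10,11,12,13,14,15}: 11010000101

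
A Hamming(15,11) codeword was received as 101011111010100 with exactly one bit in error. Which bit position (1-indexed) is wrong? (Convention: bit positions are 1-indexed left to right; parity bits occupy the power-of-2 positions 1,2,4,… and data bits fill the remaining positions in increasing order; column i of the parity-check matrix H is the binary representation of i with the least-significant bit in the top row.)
Syndrome s = H · r^T (mod 2), r = 101011111010100:
  s[0] = (101010101010101)·(101011111010100) mod 2 = 1+0+1+0+1+0+1+0+1+0+1+0+1+0+0 mod 2 = 1
  s[1] = (011001100110011)·(101011111010100) mod 2 = 0+0+1+0+0+1+1+0+0+0+1+0+0+0+0 mod 2 = 0
  s[2] = (000111100001111)·(101011111010100) mod 2 = 0+0+0+0+1+1+1+0+0+0+0+0+1+0+0 mod 2 = 0
  s[3] = (000000011111111)·(101011111010100) mod 2 = 0+0+0+0+0+0+0+1+1+0+1+0+1+0+0 mod 2 = 0
Syndrome = 1000
Column i of H is the binary representation of i, so the syndrome is the binary index of the flipped bit.
Read s = 1000 with s[0] as LSB: 1·2^0 + 0·2^1 + 0·2^2 + 0·2^3 = 1.
Error is at bit position 1.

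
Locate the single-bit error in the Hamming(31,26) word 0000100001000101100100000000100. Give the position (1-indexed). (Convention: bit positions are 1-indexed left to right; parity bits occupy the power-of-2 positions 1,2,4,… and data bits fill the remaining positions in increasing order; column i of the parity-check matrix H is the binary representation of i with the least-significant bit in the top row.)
Syndrome s = H · r^T (mod 2), r = 0000100001000101100100000000100:
  s[0] = (1010101010101010101010101010101)·(0000100001000101100100000000100) mod 2 = 0+0+0+0+1+0+0+0+0+0+0+0+0+0+0+0+1+0+0+0+0+0+0+0+0+0+0+0+1+0+0 mod 2 = 1
  s[1] = (0110011001100110011001100110011)·(0000100001000101100100000000100) mod 2 = 0+0+0+0+0+0+0+0+0+1+0+0+0+1+0+0+0+0+0+0+0+0+0+0+0+0+0+0+0+0+0 mod 2 = 0
  s[2] = (0001111000011110000111100001111)·(0000100001000101100100000000100) mod 2 = 0+0+0+0+1+0+0+0+0+0+0+0+0+1+0+0+0+0+0+1+0+0+0+0+0+0+0+0+1+0+0 mod 2 = 0
  s[3] = (0000000111111110000000011111111)·(0000100001000101100100000000100) mod 2 = 0+0+0+0+0+0+0+0+0+1+0+0+0+1+0+0+0+0+0+0+0+0+0+0+0+0+0+0+1+0+0 mod 2 = 1
  s[4] = (0000000000000001111111111111111)·(0000100001000101100100000000100) mod 2 = 0+0+0+0+0+0+0+0+0+0+0+0+0+0+0+1+1+0+0+1+0+0+0+0+0+0+0+0+1+0+0 mod 2 = 0
Syndrome = 10010
Column i of H is the binary representation of i, so the syndrome is the binary index of the flipped bit.
Read s = 10010 with s[0] as LSB: 1·2^0 + 0·2^1 + 0·2^2 + 1·2^3 + 0·2^4 = 9.
Error is at bit position 9.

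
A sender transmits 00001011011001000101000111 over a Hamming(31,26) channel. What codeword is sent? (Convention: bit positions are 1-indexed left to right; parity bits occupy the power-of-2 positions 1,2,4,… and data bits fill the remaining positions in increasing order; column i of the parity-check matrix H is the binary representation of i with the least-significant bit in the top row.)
Codeword c = d · G (mod 2), d = 00001011011001000101000111:
  c[0] = d·G[:,0] = (00001011011001000101000111)·(11011010101101010101010101) mod 2 = 0+0+0+0+1+0+1+0+0+0+1+0+0+1+0+0+0+1+0+1+0+0+0+1+0+1 mod 2 = 0
  c[1] = d·G[:,1] = (00001011011001000101000111)·(10110110011011001100110011) mod 2 = 0+0+0+0+0+0+1+0+0+1+1+0+0+1+0+0+0+1+0+0+0+0+0+0+1+1 mod 2 = 1
  c[2] = d·G[:,2] = (00001011011001000101000111)·(10000000000000000000000000) mod 2 = 0+0+0+0+0+0+0+0+0+0+0+0+0+0+0+0+0+0+0+0+0+0+0+0+0+0 mod 2 = 0
  c[3] = d·G[:,3] = (00001011011001000101000111)·(01110001111000111100001111) mod 2 = 0+0+0+0+0+0+0+1+0+1+1+0+0+0+0+0+0+1+0+0+0+0+0+1+1+1 mod 2 = 1
  c[4] = d·G[:,4] = (00001011011001000101000111)·(01000000000000000000000000) mod 2 = 0+0+0+0+0+0+0+0+0+0+0+0+0+0+0+0+0+0+0+0+0+0+0+0+0+0 mod 2 = 0
  c[5] = d·G[:,5] = (00001011011001000101000111)·(00100000000000000000000000) mod 2 = 0+0+0+0+0+0+0+0+0+0+0+0+0+0+0+0+0+0+0+0+0+0+0+0+0+0 mod 2 = 0
  c[6] = d·G[:,6] = (00001011011001000101000111)·(00010000000000000000000000) mod 2 = 0+0+0+0+0+0+0+0+0+0+0+0+0+0+0+0+0+0+0+0+0+0+0+0+0+0 mod 2 = 0
  c[7] = d·G[:,7] = (00001011011001000101000111)·(00001111111000000011111111) mod 2 = 0+0+0+0+1+0+1+1+0+1+1+0+0+0+0+0+0+0+0+1+0+0+0+1+1+1 mod 2 = 1
  c[8] = d·G[:,8] = (00001011011001000101000111)·(00001000000000000000000000) mod 2 = 0+0+0+0+1+0+0+0+0+0+0+0+0+0+0+0+0+0+0+0+0+0+0+0+0+0 mod 2 = 1
  c[9] = d·G[:,9] = (00001011011001000101000111)·(00000100000000000000000000) mod 2 = 0+0+0+0+0+0+0+0+0+0+0+0+0+0+0+0+0+0+0+0+0+0+0+0+0+0 mod 2 = 0
  c[10] = d·G[:,10] = (00001011011001000101000111)·(00000010000000000000000000) mod 2 = 0+0+0+0+0+0+1+0+0+0+0+0+0+0+0+0+0+0+0+0+0+0+0+0+0+0 mod 2 = 1
  c[11] = d·G[:,11] = (00001011011001000101000111)·(00000001000000000000000000) mod 2 = 0+0+0+0+0+0+0+1+0+0+0+0+0+0+0+0+0+0+0+0+0+0+0+0+0+0 mod 2 = 1
  c[12] = d·G[:,12] = (00001011011001000101000111)·(00000000100000000000000000) mod 2 = 0+0+0+0+0+0+0+0+0+0+0+0+0+0+0+0+0+0+0+0+0+0+0+0+0+0 mod 2 = 0
  c[13] = d·G[:,13] = (00001011011001000101000111)·(00000000010000000000000000) mod 2 = 0+0+0+0+0+0+0+0+0+1+0+0+0+0+0+0+0+0+0+0+0+0+0+0+0+0 mod 2 = 1
  c[14] = d·G[:,14] = (00001011011001000101000111)·(00000000001000000000000000) mod 2 = 0+0+0+0+0+0+0+0+0+0+1+0+0+0+0+0+0+0+0+0+0+0+0+0+0+0 mod 2 = 1
  c[15] = d·G[:,15] = (00001011011001000101000111)·(00000000000111111111111111) mod 2 = 0+0+0+0+0+0+0+0+0+0+0+0+0+1+0+0+0+1+0+1+0+0+0+1+1+1 mod 2 = 0
  c[16] = d·G[:,16] = (00001011011001000101000111)·(00000000000100000000000000) mod 2 = 0+0+0+0+0+0+0+0+0+0+0+0+0+0+0+0+0+0+0+0+0+0+0+0+0+0 mod 2 = 0
  c[17] = d·G[:,17] = (00001011011001000101000111)·(00000000000010000000000000) mod 2 = 0+0+0+0+0+0+0+0+0+0+0+0+0+0+0+0+0+0+0+0+0+0+0+0+0+0 mod 2 = 0
  c[18] = d·G[:,18] = (00001011011001000101000111)·(00000000000001000000000000) mod 2 = 0+0+0+0+0+0+0+0+0+0+0+0+0+1+0+0+0+0+0+0+0+0+0+0+0+0 mod 2 = 1
  c[19] = d·G[:,19] = (00001011011001000101000111)·(00000000000000100000000000) mod 2 = 0+0+0+0+0+0+0+0+0+0+0+0+0+0+0+0+0+0+0+0+0+0+0+0+0+0 mod 2 = 0
  c[20] = d·G[:,20] = (00001011011001000101000111)·(00000000000000010000000000) mod 2 = 0+0+0+0+0+0+0+0+0+0+0+0+0+0+0+0+0+0+0+0+0+0+0+0+0+0 mod 2 = 0
  c[21] = d·G[:,21] = (00001011011001000101000111)·(00000000000000001000000000) mod 2 = 0+0+0+0+0+0+0+0+0+0+0+0+0+0+0+0+0+0+0+0+0+0+0+0+0+0 mod 2 = 0
  c[22] = d·G[:,22] = (00001011011001000101000111)·(00000000000000000100000000) mod 2 = 0+0+0+0+0+0+0+0+0+0+0+0+0+0+0+0+0+1+0+0+0+0+0+0+0+0 mod 2 = 1
  c[23] = d·G[:,23] = (00001011011001000101000111)·(00000000000000000010000000) mod 2 = 0+0+0+0+0+0+0+0+0+0+0+0+0+0+0+0+0+0+0+0+0+0+0+0+0+0 mod 2 = 0
  c[24] = d·G[:,24] = (00001011011001000101000111)·(00000000000000000001000000) mod 2 = 0+0+0+0+0+0+0+0+0+0+0+0+0+0+0+0+0+0+0+1+0+0+0+0+0+0 mod 2 = 1
  c[25] = d·G[:,25] = (00001011011001000101000111)·(00000000000000000000100000) mod 2 = 0+0+0+0+0+0+0+0+0+0+0+0+0+0+0+0+0+0+0+0+0+0+0+0+0+0 mod 2 = 0
  c[26] = d·G[:,26] = (00001011011001000101000111)·(00000000000000000000010000) mod 2 = 0+0+0+0+0+0+0+0+0+0+0+0+0+0+0+0+0+0+0+0+0+0+0+0+0+0 mod 2 = 0
  c[27] = d·G[:,27] = (00001011011001000101000111)·(00000000000000000000001000) mod 2 = 0+0+0+0+0+0+0+0+0+0+0+0+0+0+0+0+0+0+0+0+0+0+0+0+0+0 mod 2 = 0
  c[28] = d·G[:,28] = (00001011011001000101000111)·(00000000000000000000000100) mod 2 = 0+0+0+0+0+0+0+0+0+0+0+0+0+0+0+0+0+0+0+0+0+0+0+1+0+0 mod 2 = 1
  c[29] = d·G[:,29] = (00001011011001000101000111)·(00000000000000000000000010) mod 2 = 0+0+0+0+0+0+0+0+0+0+0+0+0+0+0+0+0+0+0+0+0+0+0+0+1+0 mod 2 = 1
  c[30] = d·G[:,30] = (00001011011001000101000111)·(00000000000000000000000001) mod 2 = 0+0+0+0+0+0+0+0+0+0+0+0+0+0+0+0+0+0+0+0+0+0+0+0+0+1 mod 2 = 1
Codeword = 0101000110110110001000101000111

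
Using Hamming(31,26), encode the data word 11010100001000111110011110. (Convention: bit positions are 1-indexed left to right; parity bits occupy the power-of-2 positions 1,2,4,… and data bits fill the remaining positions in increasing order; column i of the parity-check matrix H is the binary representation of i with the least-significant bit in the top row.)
Codeword c = d · G (mod 2), d = 11010100001000111110011110:
  c[0] = d·G[:,0] = (11010100001000111110011110)·(11011010101101010101010101) mod 2 = 1+1+0+1+0+0+0+0+0+0+1+0+0+0+0+1+0+1+0+0+0+1+0+1+0+0 mod 2 = 0
  c[1] = d·G[:,1] = (11010100001000111110011110)·(10110110011011001100110011) mod 2 = 1+0+0+1+0+1+0+0+0+0+1+0+0+0+0+0+1+1+0+0+0+1+0+0+1+0 mod 2 = 0
  c[2] = d·G[:,2] = (11010100001000111110011110)·(10000000000000000000000000) mod 2 = 1+0+0+0+0+0+0+0+0+0+0+0+0+0+0+0+0+0+0+0+0+0+0+0+0+0 mod 2 = 1
  c[3] = d·G[:,3] = (11010100001000111110011110)·(01110001111000111100001111) mod 2 = 0+1+0+1+0+0+0+0+0+0+1+0+0+0+1+1+1+1+0+0+0+0+1+1+1+0 mod 2 = 0
  c[4] = d·G[:,4] = (11010100001000111110011110)·(01000000000000000000000000) mod 2 = 0+1+0+0+0+0+0+0+0+0+0+0+0+0+0+0+0+0+0+0+0+0+0+0+0+0 mod 2 = 1
  c[5] = d·G[:,5] = (11010100001000111110011110)·(00100000000000000000000000) mod 2 = 0+0+0+0+0+0+0+0+0+0+0+0+0+0+0+0+0+0+0+0+0+0+0+0+0+0 mod 2 = 0
  c[6] = d·G[:,6] = (11010100001000111110011110)·(00010000000000000000000000) mod 2 = 0+0+0+1+0+0+0+0+0+0+0+0+0+0+0+0+0+0+0+0+0+0+0+0+0+0 mod 2 = 1
  c[7] = d·G[:,7] = (11010100001000111110011110)·(00001111111000000011111111) mod 2 = 0+0+0+0+0+1+0+0+0+0+1+0+0+0+0+0+0+0+1+0+0+1+1+1+1+0 mod 2 = 1
  c[8] = d·G[:,8] = (11010100001000111110011110)·(00001000000000000000000000) mod 2 = 0+0+0+0+0+0+0+0+0+0+0+0+0+0+0+0+0+0+0+0+0+0+0+0+0+0 mod 2 = 0
  c[9] = d·G[:,9] = (11010100001000111110011110)·(00000100000000000000000000) mod 2 = 0+0+0+0+0+1+0+0+0+0+0+0+0+0+0+0+0+0+0+0+0+0+0+0+0+0 mod 2 = 1
  c[10] = d·G[:,10] = (11010100001000111110011110)·(00000010000000000000000000) mod 2 = 0+0+0+0+0+0+0+0+0+0+0+0+0+0+0+0+0+0+0+0+0+0+0+0+0+0 mod 2 = 0
  c[11] = d·G[:,11] = (11010100001000111110011110)·(00000001000000000000000000) mod 2 = 0+0+0+0+0+0+0+0+0+0+0+0+0+0+0+0+0+0+0+0+0+0+0+0+0+0 mod 2 = 0
  c[12] = d·G[:,12] = (11010100001000111110011110)·(00000000100000000000000000) mod 2 = 0+0+0+0+0+0+0+0+0+0+0+0+0+0+0+0+0+0+0+0+0+0+0+0+0+0 mod 2 = 0
  c[13] = d·G[:,13] = (11010100001000111110011110)·(00000000010000000000000000) mod 2 = 0+0+0+0+0+0+0+0+0+0+0+0+0+0+0+0+0+0+0+0+0+0+0+0+0+0 mod 2 = 0
  c[14] = d·G[:,14] = (11010100001000111110011110)·(00000000001000000000000000) mod 2 = 0+0+0+0+0+0+0+0+0+0+1+0+0+0+0+0+0+0+0+0+0+0+0+0+0+0 mod 2 = 1
  c[15] = d·G[:,15] = (11010100001000111110011110)·(00000000000111111111111111) mod 2 = 0+0+0+0+0+0+0+0+0+0+0+0+0+0+1+1+1+1+1+0+0+1+1+1+1+0 mod 2 = 1
  c[16] = d·G[:,16] = (11010100001000111110011110)·(00000000000100000000000000) mod 2 = 0+0+0+0+0+0+0+0+0+0+0+0+0+0+0+0+0+0+0+0+0+0+0+0+0+0 mod 2 = 0
  c[17] = d·G[:,17] = (11010100001000111110011110)·(00000000000010000000000000) mod 2 = 0+0+0+0+0+0+0+0+0+0+0+0+0+0+0+0+0+0+0+0+0+0+0+0+0+0 mod 2 = 0
  c[18] = d·G[:,18] = (11010100001000111110011110)·(00000000000001000000000000) mod 2 = 0+0+0+0+0+0+0+0+0+0+0+0+0+0+0+0+0+0+0+0+0+0+0+0+0+0 mod 2 = 0
  c[19] = d·G[:,19] = (11010100001000111110011110)·(00000000000000100000000000) mod 2 = 0+0+0+0+0+0+0+0+0+0+0+0+0+0+1+0+0+0+0+0+0+0+0+0+0+0 mod 2 = 1
  c[20] = d·G[:,20] = (11010100001000111110011110)·(00000000000000010000000000) mod 2 = 0+0+0+0+0+0+0+0+0+0+0+0+0+0+0+1+0+0+0+0+0+0+0+0+0+0 mod 2 = 1
  c[21] = d·G[:,21] = (11010100001000111110011110)·(00000000000000001000000000) mod 2 = 0+0+0+0+0+0+0+0+0+0+0+0+0+0+0+0+1+0+0+0+0+0+0+0+0+0 mod 2 = 1
  c[22] = d·G[:,22] = (11010100001000111110011110)·(00000000000000000100000000) mod 2 = 0+0+0+0+0+0+0+0+0+0+0+0+0+0+0+0+0+1+0+0+0+0+0+0+0+0 mod 2 = 1
  c[23] = d·G[:,23] = (11010100001000111110011110)·(00000000000000000010000000) mod 2 = 0+0+0+0+0+0+0+0+0+0+0+0+0+0+0+0+0+0+1+0+0+0+0+0+0+0 mod 2 = 1
  c[24] = d·G[:,24] = (11010100001000111110011110)·(00000000000000000001000000) mod 2 = 0+0+0+0+0+0+0+0+0+0+0+0+0+0+0+0+0+0+0+0+0+0+0+0+0+0 mod 2 = 0
  c[25] = d·G[:,25] = (11010100001000111110011110)·(00000000000000000000100000) mod 2 = 0+0+0+0+0+0+0+0+0+0+0+0+0+0+0+0+0+0+0+0+0+0+0+0+0+0 mod 2 = 0
  c[26] = d·G[:,26] = (11010100001000111110011110)·(00000000000000000000010000) mod 2 = 0+0+0+0+0+0+0+0+0+0+0+0+0+0+0+0+0+0+0+0+0+1+0+0+0+0 mod 2 = 1
  c[27] = d·G[:,27] = (11010100001000111110011110)·(00000000000000000000001000) mod 2 = 0+0+0+0+0+0+0+0+0+0+0+0+0+0+0+0+0+0+0+0+0+0+1+0+0+0 mod 2 = 1
  c[28] = d·G[:,28] = (11010100001000111110011110)·(00000000000000000000000100) mod 2 = 0+0+0+0+0+0+0+0+0+0+0+0+0+0+0+0+0+0+0+0+0+0+0+1+0+0 mod 2 = 1
  c[29] = d·G[:,29] = (11010100001000111110011110)·(00000000000000000000000010) mod 2 = 0+0+0+0+0+0+0+0+0+0+0+0+0+0+0+0+0+0+0+0+0+0+0+0+1+0 mod 2 = 1
  c[30] = d·G[:,30] = (11010100001000111110011110)·(00000000000000000000000001) mod 2 = 0+0+0+0+0+0+0+0+0+0+0+0+0+0+0+0+0+0+0+0+0+0+0+0+0+0 mod 2 = 0
Codeword = 0010101101000011000111110011110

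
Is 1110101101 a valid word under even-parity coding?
Sum of all bits: 1+1+1+0+1+0+1+1+0+1 = 7; 7 mod 2 = 1. Result is 1 → parity error detected.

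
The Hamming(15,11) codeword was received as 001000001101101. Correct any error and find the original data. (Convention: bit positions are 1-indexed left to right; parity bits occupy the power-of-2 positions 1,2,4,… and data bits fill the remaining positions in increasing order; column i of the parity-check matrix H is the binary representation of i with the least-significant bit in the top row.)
Syndrome s = H · r^T (mod 2), r = 001000001101101:
  s[0] = (101010101010101)·(001000001101101) mod 2 = 0+0+1+0+0+0+0+0+1+0+0+0+1+0+1 mod 2 = 0
  s[1] = (011001100110011)·(001000001101101) mod 2 = 0+0+1+0+0+0+0+0+0+1+0+0+0+0+1 mod 2 = 1
  s[2] = (000111100001111)·(001000001101101) mod 2 = 0+0+0+0+0+0+0+0+0+0+0+1+1+0+1 mod 2 = 1
  s[3] = (000000011111111)·(001000001101101) mod 2 = 0+0+0+0+0+0+0+0+1+1+0+1+1+0+1 mod 2 = 1
Syndrome = 0111
Column 14 of H equals this syndrome → error at bit 14 (1-indexed).
Flip bit 14: 001000001101101 → 001000001101111
Extract data bits at positions {3,5,6,7,9,10,11,12,13,14,15}: 10001101111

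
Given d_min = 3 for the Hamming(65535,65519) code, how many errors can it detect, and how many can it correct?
Detection only: up to d_min − 1 = 2 errors.
Correction: up to ⌊(d_min − 1)/2⌋ = ⌊2/2⌋ = 1 errors.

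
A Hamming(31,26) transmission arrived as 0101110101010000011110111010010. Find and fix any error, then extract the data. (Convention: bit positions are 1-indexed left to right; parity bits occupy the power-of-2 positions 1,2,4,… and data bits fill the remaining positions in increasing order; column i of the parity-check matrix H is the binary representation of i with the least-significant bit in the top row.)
Syndrome s = H · r^T (mod 2), r = 0101110101010000011110111010010:
  s[0] = (1010101010101010101010101010101)·(0101110101010000011110111010010) mod 2 = 0+0+0+0+1+0+0+0+0+0+0+0+0+0+0+0+0+0+1+0+1+0+1+0+1+0+1+0+0+0+0 mod 2 = 0
  s[1] = (0110011001100110011001100110011)·(0101110101010000011110111010010) mod 2 = 0+1+0+0+0+1+0+0+0+1+0+0+0+0+0+0+0+1+1+0+0+0+1+0+0+0+1+0+0+1+0 mod 2 = 0
  s[2] = (0001111000011110000111100001111)·(0101110101010000011110111010010) mod 2 = 0+0+0+1+1+1+0+0+0+0+0+1+0+0+0+0+0+0+0+1+1+0+1+0+0+0+0+0+0+1+0 mod 2 = 0
  s[3] = (0000000111111110000000011111111)·(0101110101010000011110111010010) mod 2 = 0+0+0+0+0+0+0+1+0+1+0+1+0+0+0+0+0+0+0+0+0+0+0+1+1+0+1+0+0+1+0 mod 2 = 1
  s[4] = (0000000000000001111111111111111)·(0101110101010000011110111010010) mod 2 = 0+0+0+0+0+0+0+0+0+0+0+0+0+0+0+0+0+1+1+1+1+0+1+1+1+0+1+0+0+1+0 mod 2 = 1
Syndrome = 00011
Column 24 of H equals this syndrome → error at bit 24 (1-indexed).
Flip bit 24: 0101110101010000011110111010010 → 0101110101010000011110101010010
Extract data bits at positions {3,5,6,7,9,10,11,12,13,14,15,17,18,19,20,21,22,23,24,25,26,27,28,29,30,31}: 01100101000011110101010010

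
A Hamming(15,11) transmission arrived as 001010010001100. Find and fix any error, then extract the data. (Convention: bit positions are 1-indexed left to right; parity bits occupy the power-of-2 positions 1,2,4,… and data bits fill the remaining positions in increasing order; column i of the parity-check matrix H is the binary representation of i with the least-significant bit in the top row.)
Syndrome s = H · r^T (mod 2), r = 001010010001100:
  s[0] = (101010101010101)·(001010010001100) mod 2 = 0+0+1+0+1+0+0+0+0+0+0+0+1+0+0 mod 2 = 1
  s[1] = (011001100110011)·(001010010001100) mod 2 = 0+0+1+0+0+0+0+0+0+0+0+0+0+0+0 mod 2 = 1
  s[2] = (000111100001111)·(001010010001100) mod 2 = 0+0+0+0+1+0+0+0+0+0+0+1+1+0+0 mod 2 = 1
  s[3] = (000000011111111)·(001010010001100) mod 2 = 0+0+0+0+0+0+0+1+0+0+0+1+1+0+0 mod 2 = 1
Syndrome = 1111
Column 15 of H equals this syndrome → error at bit 15 (1-indexed).
Flip bit 15: 001010010001100 → 001010010001101
Extract data bits at positions {3,5,6,7,9,10,11,12,13,14,15}: 11000001101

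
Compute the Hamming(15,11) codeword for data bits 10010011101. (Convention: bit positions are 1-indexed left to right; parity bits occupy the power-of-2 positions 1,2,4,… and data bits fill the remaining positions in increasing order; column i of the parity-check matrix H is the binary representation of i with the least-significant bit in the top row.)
Codeword c = d · G (mod 2), d = 10010011101:
  c[0] = d·G[:,0] = (10010011101)·(11011010101) mod 2 = 1+0+0+1+0+0+1+0+1+0+1 mod 2 = 1
  c[1] = d·G[:,1] = (10010011101)·(10110110011) mod 2 = 1+0+0+1+0+0+1+0+0+0+1 mod 2 = 0
  c[2] = d·G[:,2] = (10010011101)·(10000000000) mod 2 = 1+0+0+0+0+0+0+0+0+0+0 mod 2 = 1
  c[3] = d·G[:,3] = (10010011101)·(01110001111) mod 2 = 0+0+0+1+0+0+0+1+1+0+1 mod 2 = 0
  c[4] = d·G[:,4] = (10010011101)·(01000000000) mod 2 = 0+0+0+0+0+0+0+0+0+0+0 mod 2 = 0
  c[5] = d·G[:,5] = (10010011101)·(00100000000) mod 2 = 0+0+0+0+0+0+0+0+0+0+0 mod 2 = 0
  c[6] = d·G[:,6] = (10010011101)·(00010000000) mod 2 = 0+0+0+1+0+0+0+0+0+0+0 mod 2 = 1
  c[7] = d·G[:,7] = (10010011101)·(00001111111) mod 2 = 0+0+0+0+0+0+1+1+1+0+1 mod 2 = 0
  c[8] = d·G[:,8] = (10010011101)·(00001000000) mod 2 = 0+0+0+0+0+0+0+0+0+0+0 mod 2 = 0
  c[9] = d·G[:,9] = (10010011101)·(00000100000) mod 2 = 0+0+0+0+0+0+0+0+0+0+0 mod 2 = 0
  c[10] = d·G[:,10] = (10010011101)·(00000010000) mod 2 = 0+0+0+0+0+0+1+0+0+0+0 mod 2 = 1
  c[11] = d·G[:,11] = (10010011101)·(00000001000) mod 2 = 0+0+0+0+0+0+0+1+0+0+0 mod 2 = 1
  c[12] = d·G[:,12] = (10010011101)·(00000000100) mod 2 = 0+0+0+0+0+0+0+0+1+0+0 mod 2 = 1
  c[13] = d·G[:,13] = (10010011101)·(00000000010) mod 2 = 0+0+0+0+0+0+0+0+0+0+0 mod 2 = 0
  c[14] = d·G[:,14] = (10010011101)·(00000000001) mod 2 = 0+0+0+0+0+0+0+0+0+0+1 mod 2 = 1
Codeword = 101000100011101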